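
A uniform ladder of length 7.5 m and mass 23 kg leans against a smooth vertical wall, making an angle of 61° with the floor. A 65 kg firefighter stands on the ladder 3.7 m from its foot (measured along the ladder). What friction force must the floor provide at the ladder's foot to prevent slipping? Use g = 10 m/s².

f ≈ 241 N

Take moments about the foot of the ladder.
Ladder weight 23×10 = 230 N acts at 3.75 m along the ladder; its horizontal arm is 3.75·cos61° = 1.818 m → τ = 418.1 N·m clockwise.
Firefighter: 65×10 = 650 N at 3.7 m → arm 1.794 m → τ = 1166 N·m clockwise.
Wall normal N acts horizontally at the top; its moment arm is the height L sinθ = 7.5·sin61° = 6.56 m, counterclockwise.
For rotational equilibrium, N × 6.56 = 1584, so N = 241 N.
ΣFx = 0: friction at the foot balances the wall's push, so f = N_wall = 241 N.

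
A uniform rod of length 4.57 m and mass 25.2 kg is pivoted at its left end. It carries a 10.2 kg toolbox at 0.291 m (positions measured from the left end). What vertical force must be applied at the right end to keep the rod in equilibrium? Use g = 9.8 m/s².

F ≈ 130 N

Take moments about the left end.
Beam weight: 25.2 × 9.8 = 247 N down at 2.285 m → arm 2.285 m, τ = 247 × 2.285 = 564.4 N·m clockwise.
Toolbox: 10.2 × 9.8 = 99.96 N down at 0.291 m → arm 0.291 m, τ = 99.96 × 0.291 = 29.09 N·m clockwise.
Net moment of the loads = 593.5 N·m clockwise.
The upward force F acts at the right end, arm 4.57 m, giving F × 4.57 counterclockwise.
Στ = 0 ⇒ F × 4.57 = 593.5 ⇒ F = 593.5 / 4.57 = 130 N.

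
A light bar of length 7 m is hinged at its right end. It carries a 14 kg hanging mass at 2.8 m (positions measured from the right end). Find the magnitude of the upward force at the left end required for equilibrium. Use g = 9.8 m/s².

Take moments about the right end.
Hanging mass: 14 × 9.8 = 137.2 N down at 2.8 m → arm 2.8 m, τ = 137.2 × 2.8 = 384.2 N·m counterclockwise.
Net moment of the loads = 384.2 N·m counterclockwise.
The upward force F acts at the left end, arm 7 m, giving F × 7 clockwise.
For rotational equilibrium, F × 7 = 384.2, so F = 384.2 / 7 = 54.9 N.

F ≈ 54.9 N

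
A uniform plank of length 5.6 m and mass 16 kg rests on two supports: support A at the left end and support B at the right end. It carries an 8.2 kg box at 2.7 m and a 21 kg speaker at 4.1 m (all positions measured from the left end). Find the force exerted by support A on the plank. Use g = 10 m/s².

Taking torques about support B:
Beam weight: 16 × 10 = 160 N down at 2.8 m → arm 2.8 m, τ = 160 × 2.8 = 448 N·m counterclockwise.
Box: 8.2 × 10 = 82 N down at 2.7 m → arm 2.9 m, τ = 82 × 2.9 = 237.8 N·m counterclockwise.
Speaker: 21 × 10 = 210 N down at 4.1 m → arm 1.5 m, τ = 210 × 1.5 = 315 N·m counterclockwise.
Net load moment about support B = 1001 N·m counterclockwise.
Reaction R at support A is upward at 0 m, arm 5.6 m → moment R × 5.6 clockwise.
Setting net torque to zero: R × 5.6 = 1001 → R = 179 N.

R_A ≈ 179 N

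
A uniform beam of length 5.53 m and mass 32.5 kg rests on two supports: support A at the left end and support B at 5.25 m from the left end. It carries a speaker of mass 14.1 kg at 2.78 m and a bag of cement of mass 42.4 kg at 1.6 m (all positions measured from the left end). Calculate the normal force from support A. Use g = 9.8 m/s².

Taking torques about support B:
Beam weight: 32.5 × 9.8 = 318.5 N down at 2.765 m → arm 2.485 m, τ = 318.5 × 2.485 = 791.5 N·m counterclockwise.
Speaker: 14.1 × 9.8 = 138.2 N down at 2.78 m → arm 2.47 m, τ = 138.2 × 2.47 = 341.4 N·m counterclockwise.
Bag of cement: 42.4 × 9.8 = 415.5 N down at 1.6 m → arm 3.65 m, τ = 415.5 × 3.65 = 1517 N·m counterclockwise.
Net load moment about support B = 2650 N·m counterclockwise.
Reaction R at support A is upward at 0 m, arm 5.25 m → moment R × 5.25 clockwise.
Balancing moments: R × 5.25 = 2650, giving R = 505 N.

R_A ≈ 505 N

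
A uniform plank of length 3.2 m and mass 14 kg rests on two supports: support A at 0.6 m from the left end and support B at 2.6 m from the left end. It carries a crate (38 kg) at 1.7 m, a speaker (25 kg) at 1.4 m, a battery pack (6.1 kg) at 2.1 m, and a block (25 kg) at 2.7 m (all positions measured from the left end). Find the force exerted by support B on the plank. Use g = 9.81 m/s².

R_B ≈ 674 N

Taking torques about support A:
Beam weight: 14 × 9.81 = 137.3 N down at 1.6 m → arm 1 m, τ = 137.3 × 1 = 137.3 N·m clockwise.
Crate: 38 × 9.81 = 372.8 N down at 1.7 m → arm 1.1 m, τ = 372.8 × 1.1 = 410.1 N·m clockwise.
Speaker: 25 × 9.81 = 245.2 N down at 1.4 m → arm 0.8 m, τ = 245.2 × 0.8 = 196.2 N·m clockwise.
Battery pack: 6.1 × 9.81 = 59.84 N down at 2.1 m → arm 1.5 m, τ = 59.84 × 1.5 = 89.76 N·m clockwise.
Block: 25 × 9.81 = 245.2 N down at 2.7 m → arm 2.1 m, τ = 245.2 × 2.1 = 514.9 N·m clockwise.
Net load moment about support A = 1348 N·m clockwise.
Reaction R at support B is upward at 2.6 m, arm 2 m → moment R × 2 counterclockwise.
Setting net torque to zero: R × 2 = 1348 → R = 674 N.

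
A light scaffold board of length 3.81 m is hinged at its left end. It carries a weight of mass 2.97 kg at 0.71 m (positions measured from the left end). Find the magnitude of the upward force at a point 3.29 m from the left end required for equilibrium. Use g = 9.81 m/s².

F ≈ 6.29 N

About the left end:
Weight: 2.97 × 9.81 = 29.14 N down at 0.71 m → arm 0.71 m, τ = 29.14 × 0.71 = 20.69 N·m clockwise.
Net moment of the loads = 20.69 N·m clockwise.
The upward force F acts at a point 3.29 m from the left end, arm 3.29 m, giving F × 3.29 counterclockwise.
Balancing moments: F × 3.29 = 20.69, giving F = 20.69 / 3.29 = 6.29 N.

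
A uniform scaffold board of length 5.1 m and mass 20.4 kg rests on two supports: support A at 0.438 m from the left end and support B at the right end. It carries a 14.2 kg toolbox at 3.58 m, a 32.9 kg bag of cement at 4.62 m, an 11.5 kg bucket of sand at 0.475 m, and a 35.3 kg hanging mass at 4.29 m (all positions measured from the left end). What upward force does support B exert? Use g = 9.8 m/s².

Take moments about support A.
Beam weight: 20.4 × 9.8 = 199.9 N down at 2.55 m → arm 2.112 m, τ = 199.9 × 2.112 = 422.2 N·m clockwise.
Toolbox: 14.2 × 9.8 = 139.2 N down at 3.58 m → arm 3.142 m, τ = 139.2 × 3.142 = 437.4 N·m clockwise.
Bag of cement: 32.9 × 9.8 = 322.4 N down at 4.62 m → arm 4.182 m, τ = 322.4 × 4.182 = 1348 N·m clockwise.
Bucket of sand: 11.5 × 9.8 = 112.7 N down at 0.475 m → arm 0.037 m, τ = 112.7 × 0.037 = 4.17 N·m clockwise.
Hanging mass: 35.3 × 9.8 = 345.9 N down at 4.29 m → arm 3.852 m, τ = 345.9 × 3.852 = 1332 N·m clockwise.
Net load moment about support A = 3544 N·m clockwise.
Reaction R at support B is upward at 5.1 m, arm 4.662 m → moment R × 4.662 counterclockwise.
Balancing moments: R × 4.662 = 3544, giving R = 760 N.

R_B ≈ 760 N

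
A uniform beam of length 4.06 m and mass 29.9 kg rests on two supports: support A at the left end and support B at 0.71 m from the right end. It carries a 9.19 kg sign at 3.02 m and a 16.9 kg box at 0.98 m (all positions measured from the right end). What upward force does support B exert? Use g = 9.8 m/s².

Taking torques about support A:
Beam weight: 29.9 × 9.8 = 293 N down at 2.03 m → arm 2.03 m, τ = 293 × 2.03 = 594.8 N·m clockwise.
Sign: 9.19 × 9.8 = 90.06 N down at 3.02 m → arm 1.04 m, τ = 90.06 × 1.04 = 93.66 N·m clockwise.
Box: 16.9 × 9.8 = 165.6 N down at 0.98 m → arm 3.08 m, τ = 165.6 × 3.08 = 510 N·m clockwise.
Net load moment about support A = 1198 N·m clockwise.
Reaction R at support B is upward at 0.71 m, arm 3.35 m → moment R × 3.35 counterclockwise.
Στ = 0 ⇒ R × 3.35 = 1198 ⇒ R = 358 N.

R_B ≈ 358 N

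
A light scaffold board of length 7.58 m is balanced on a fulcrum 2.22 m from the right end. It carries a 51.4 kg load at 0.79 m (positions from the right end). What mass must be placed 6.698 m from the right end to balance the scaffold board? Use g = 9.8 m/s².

m ≈ 16.4 kg

Taking torques about the fulcrum (at 2.22 m from the right end):
Load: 51.4 × 9.8 = 503.7 N down at 0.79 m → arm 1.43 m, τ = 503.7 × 1.43 = 720.3 N·m clockwise.
Net moment of known loads = 720.3 N·m clockwise.
An unknown mass m at 6.698 m has arm 4.478 m; its moment is m·g·4.478 counterclockwise.
Στ = 0 ⇒ m × 9.8 × 4.478 = 720.3 ⇒ m = 720.3 / (9.8 × 4.478) = 16.4 kg.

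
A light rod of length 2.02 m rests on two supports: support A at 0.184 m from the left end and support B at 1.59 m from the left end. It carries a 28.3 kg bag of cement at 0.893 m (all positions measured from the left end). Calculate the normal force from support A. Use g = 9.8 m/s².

Take moments about support B.
Bag of cement: 28.3 × 9.8 = 277.3 N down at 0.893 m → arm 0.697 m, τ = 277.3 × 0.697 = 193.3 N·m counterclockwise.
Net load moment about support B = 193.3 N·m counterclockwise.
Reaction R at support A is upward at 0.184 m, arm 1.406 m → moment R × 1.406 clockwise.
Balancing moments: R × 1.406 = 193.3, giving R = 137 N.

R_A ≈ 137 N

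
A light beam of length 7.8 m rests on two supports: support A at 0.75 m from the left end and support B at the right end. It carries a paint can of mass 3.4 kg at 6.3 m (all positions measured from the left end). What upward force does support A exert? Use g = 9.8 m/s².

R_A ≈ 7.09 N

Taking torques about support B:
Paint can: 3.4 × 9.8 = 33.32 N down at 6.3 m → arm 1.5 m, τ = 33.32 × 1.5 = 49.98 N·m counterclockwise.
Net load moment about support B = 49.98 N·m counterclockwise.
Reaction R at support A is upward at 0.75 m, arm 7.05 m → moment R × 7.05 clockwise.
Setting net torque to zero: R × 7.05 = 49.98 → R = 7.09 N.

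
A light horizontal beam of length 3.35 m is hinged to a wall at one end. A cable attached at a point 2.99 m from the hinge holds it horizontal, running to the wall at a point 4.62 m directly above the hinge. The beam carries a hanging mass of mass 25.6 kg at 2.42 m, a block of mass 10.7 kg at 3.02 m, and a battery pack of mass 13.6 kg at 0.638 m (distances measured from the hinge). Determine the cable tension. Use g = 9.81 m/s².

Take moments about the hinge.
Hanging mass: 25.6 × 9.81 = 251.1 N down at 2.42 m → arm 2.42 m, τ = 251.1 × 2.42 = 607.7 N·m clockwise.
Block: 10.7 × 9.81 = 105 N down at 3.02 m → arm 3.02 m, τ = 105 × 3.02 = 317.1 N·m clockwise.
Battery pack: 13.6 × 9.81 = 133.4 N down at 0.638 m → arm 0.638 m, τ = 133.4 × 0.638 = 85.11 N·m clockwise.
Total clockwise load moment = 1010 N·m.
The cable tension T acts at 2.99 m; only its component perpendicular to the beam, T sinθ, produces torque. sinθ = h/√(h²+d²) = 4.62/√(4.62²+2.99²) = 0.8395.
Στ = 0 ⇒ T × 2.99 × 0.8395 = 1010 ⇒ T = 1010 / 2.51 = 402 N.

T ≈ 402 N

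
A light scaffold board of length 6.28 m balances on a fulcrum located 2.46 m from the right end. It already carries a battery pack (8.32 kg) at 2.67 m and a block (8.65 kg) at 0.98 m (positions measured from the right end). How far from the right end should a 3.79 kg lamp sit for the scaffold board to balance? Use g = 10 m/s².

x ≈ 5.38 m from the right end

About the fulcrum (at 2.46 m from the right end):
Battery pack: 8.32 × 10 = 83.2 N down at 2.67 m → arm 0.21 m, τ = 83.2 × 0.21 = 17.47 N·m counterclockwise.
Block: 8.65 × 10 = 86.5 N down at 0.98 m → arm 1.48 m, τ = 86.5 × 1.48 = 128 N·m clockwise.
Net moment of existing loads = 110.5 N·m clockwise.
The lamp weighs 3.79 × 10 = 37.9 N and must supply an equal counterclockwise moment, so its lever arm about the fulcrum is 110.5 / 37.9 = 2.92 m.
That puts it at 2.46 + 2.92 = 5.38 m from the right end.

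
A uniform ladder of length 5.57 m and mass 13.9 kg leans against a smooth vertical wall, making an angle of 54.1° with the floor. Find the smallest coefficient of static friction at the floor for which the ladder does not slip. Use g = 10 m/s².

Taking torques about the foot of the ladder:
Ladder weight 13.9×10 = 139 N acts at 2.785 m along the ladder; its horizontal arm is 2.785·cos54.1° = 1.633 m → τ = 227 N·m clockwise.
Wall normal N acts horizontally at the top; its moment arm is the height L sinθ = 5.57·sin54.1° = 4.512 m, counterclockwise.
Στ = 0 ⇒ N × 4.512 = 227 ⇒ N = 50.31 N.
ΣFx = 0 ⇒ f = N_wall = 50.31 N. ΣFy = 0 ⇒ N_floor = 139 N.
μ_min = f / N_floor = 50.31 / 139 = 0.362.

μ_min ≈ 0.362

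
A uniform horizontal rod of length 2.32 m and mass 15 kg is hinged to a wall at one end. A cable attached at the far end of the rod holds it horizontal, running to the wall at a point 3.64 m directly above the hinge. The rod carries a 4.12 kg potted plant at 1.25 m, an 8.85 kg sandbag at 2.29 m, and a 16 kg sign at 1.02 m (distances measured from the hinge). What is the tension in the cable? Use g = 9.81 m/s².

Sum moments about the hinge (the unknown hinge reaction has zero arm there).
Beam weight: 15 × 9.81 = 147.2 N down at 1.16 m → arm 1.16 m, τ = 147.2 × 1.16 = 170.8 N·m clockwise.
Potted plant: 4.12 × 9.81 = 40.42 N down at 1.25 m → arm 1.25 m, τ = 40.42 × 1.25 = 50.53 N·m clockwise.
Sandbag: 8.85 × 9.81 = 86.82 N down at 2.29 m → arm 2.29 m, τ = 86.82 × 2.29 = 198.8 N·m clockwise.
Sign: 16 × 9.81 = 157 N down at 1.02 m → arm 1.02 m, τ = 157 × 1.02 = 160.1 N·m clockwise.
Total clockwise load moment = 580.2 N·m.
The cable tension T acts at 2.32 m; only its component perpendicular to the rod, T sinθ, produces torque. sinθ = h/√(h²+d²) = 3.64/√(3.64²+2.32²) = 0.8433.
For rotational equilibrium, T × 2.32 × 0.8433 = 580.2, so T = 580.2 / 1.956 = 297 N.

T ≈ 297 N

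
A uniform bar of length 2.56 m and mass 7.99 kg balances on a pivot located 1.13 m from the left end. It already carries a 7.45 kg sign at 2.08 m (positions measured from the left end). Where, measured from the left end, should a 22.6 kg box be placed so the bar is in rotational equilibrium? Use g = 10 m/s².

x ≈ 0.764 m from the left end

Choose the pivot (at 1.13 m from the left end) as the axis so the support reaction has zero arm there.
Beam weight: 7.99 × 10 = 79.9 N down at 1.28 m → arm 0.15 m, τ = 79.9 × 0.15 = 11.99 N·m clockwise.
Sign: 7.45 × 10 = 74.5 N down at 2.08 m → arm 0.95 m, τ = 74.5 × 0.95 = 70.77 N·m clockwise.
Net moment of existing loads = 82.76 N·m clockwise.
The box weighs 22.6 × 10 = 226 N and must supply an equal counterclockwise moment, so its lever arm about the pivot is 82.76 / 226 = 0.366 m.
That puts it at 1.13 − 0.366 = 0.764 m from the left end.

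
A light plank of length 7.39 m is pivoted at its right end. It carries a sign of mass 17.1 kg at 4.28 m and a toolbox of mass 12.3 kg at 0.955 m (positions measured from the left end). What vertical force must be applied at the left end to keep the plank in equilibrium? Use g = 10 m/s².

About the right end:
Sign: 17.1 × 10 = 171 N down at 4.28 m → arm 3.11 m, τ = 171 × 3.11 = 531.8 N·m counterclockwise.
Toolbox: 12.3 × 10 = 123 N down at 0.955 m → arm 6.435 m, τ = 123 × 6.435 = 791.5 N·m counterclockwise.
Net moment of the loads = 1323 N·m counterclockwise.
The upward force F acts at the left end, arm 7.39 m, giving F × 7.39 clockwise.
Balancing moments: F × 7.39 = 1323, giving F = 1323 / 7.39 = 179 N.

F ≈ 179 N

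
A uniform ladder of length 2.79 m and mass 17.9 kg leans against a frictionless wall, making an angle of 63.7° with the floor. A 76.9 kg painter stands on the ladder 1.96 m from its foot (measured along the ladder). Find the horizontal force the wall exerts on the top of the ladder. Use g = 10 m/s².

N_wall ≈ 311 N

Taking torques about the foot of the ladder:
Ladder weight 17.9×10 = 179 N acts at 1.395 m along the ladder; its horizontal arm is 1.395·cos63.7° = 0.6181 m → τ = 110.6 N·m clockwise.
Painter: 76.9×10 = 769 N at 1.96 m → arm 0.8684 m → τ = 667.8 N·m clockwise.
Wall normal N acts horizontally at the top; its moment arm is the height L sinθ = 2.79·sin63.7° = 2.501 m, counterclockwise.
For rotational equilibrium, N × 2.501 = 778.4, so N = 311 N.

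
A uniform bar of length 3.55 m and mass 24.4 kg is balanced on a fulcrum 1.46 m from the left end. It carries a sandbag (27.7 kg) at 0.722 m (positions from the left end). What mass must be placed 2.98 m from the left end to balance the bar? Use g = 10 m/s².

Choose the fulcrum (at 1.46 m from the left end) as the axis so the support reaction has zero arm there.
Beam weight: 24.4 × 10 = 244 N down at 1.775 m → arm 0.315 m, τ = 244 × 0.315 = 76.86 N·m clockwise.
Sandbag: 27.7 × 10 = 277 N down at 0.722 m → arm 0.738 m, τ = 277 × 0.738 = 204.4 N·m counterclockwise.
Net moment of known loads = 127.5 N·m counterclockwise.
An unknown mass m at 2.98 m has arm 1.52 m; its moment is m·g·1.52 clockwise.
Balancing moments: m × 10 × 1.52 = 127.5, giving m = 127.5 / (10 × 1.52) = 8.39 kg.

m ≈ 8.39 kg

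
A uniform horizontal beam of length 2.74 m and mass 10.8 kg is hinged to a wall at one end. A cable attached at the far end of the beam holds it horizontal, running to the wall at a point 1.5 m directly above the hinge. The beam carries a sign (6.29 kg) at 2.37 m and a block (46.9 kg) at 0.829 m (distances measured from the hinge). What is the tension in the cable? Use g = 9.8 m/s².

Take moments about the hinge.
Beam weight: 10.8 × 9.8 = 105.8 N down at 1.37 m → arm 1.37 m, τ = 105.8 × 1.37 = 144.9 N·m clockwise.
Sign: 6.29 × 9.8 = 61.64 N down at 2.37 m → arm 2.37 m, τ = 61.64 × 2.37 = 146.1 N·m clockwise.
Block: 46.9 × 9.8 = 459.6 N down at 0.829 m → arm 0.829 m, τ = 459.6 × 0.829 = 381 N·m clockwise.
Total clockwise load moment = 672 N·m.
The cable tension T acts at 2.74 m; only its component perpendicular to the beam, T sinθ, produces torque. sinθ = h/√(h²+d²) = 1.5/√(1.5²+2.74²) = 0.4802.
Setting net torque to zero: T × 2.74 × 0.4802 = 672 → T = 672 / 1.316 = 511 N.

T ≈ 511 N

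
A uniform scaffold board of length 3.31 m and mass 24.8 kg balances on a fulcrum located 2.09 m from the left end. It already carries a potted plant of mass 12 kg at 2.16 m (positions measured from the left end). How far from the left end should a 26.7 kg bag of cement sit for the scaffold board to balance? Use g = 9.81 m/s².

x ≈ 2.46 m from the left end

Sum moments about the fulcrum (at 2.09 m from the left end) (the support reaction has zero arm there).
Beam weight: 24.8 × 9.81 = 243.3 N down at 1.655 m → arm 0.435 m, τ = 243.3 × 0.435 = 105.8 N·m counterclockwise.
Potted plant: 12 × 9.81 = 117.7 N down at 2.16 m → arm 0.07 m, τ = 117.7 × 0.07 = 8.239 N·m clockwise.
Net moment of existing loads = 97.56 N·m counterclockwise.
The bag of cement weighs 26.7 × 9.81 = 261.9 N and must supply an equal clockwise moment, so its lever arm about the fulcrum is 97.56 / 261.9 = 0.373 m.
That puts it at 2.09 + 0.373 = 2.46 m from the left end.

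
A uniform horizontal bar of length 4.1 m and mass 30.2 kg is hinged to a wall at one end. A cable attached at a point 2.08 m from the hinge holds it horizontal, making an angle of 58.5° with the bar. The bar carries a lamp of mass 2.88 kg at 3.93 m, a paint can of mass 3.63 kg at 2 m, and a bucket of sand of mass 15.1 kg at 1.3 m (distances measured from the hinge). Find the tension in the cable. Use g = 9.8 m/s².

T ≈ 553 N

Take moments about the hinge.
Beam weight: 30.2 × 9.8 = 296 N down at 2.05 m → arm 2.05 m, τ = 296 × 2.05 = 606.8 N·m clockwise.
Lamp: 2.88 × 9.8 = 28.22 N down at 3.93 m → arm 3.93 m, τ = 28.22 × 3.93 = 110.9 N·m clockwise.
Paint can: 3.63 × 9.8 = 35.57 N down at 2 m → arm 2 m, τ = 35.57 × 2 = 71.14 N·m clockwise.
Bucket of sand: 15.1 × 9.8 = 148 N down at 1.3 m → arm 1.3 m, τ = 148 × 1.3 = 192.4 N·m clockwise.
Total clockwise load moment = 981.2 N·m.
The cable tension T acts at 2.08 m; only its component perpendicular to the bar, T sinθ, produces torque. sin 58.5° = 0.8526.
Στ = 0 ⇒ T × 2.08 × 0.8526 = 981.2 ⇒ T = 981.2 / 1.773 = 553 N.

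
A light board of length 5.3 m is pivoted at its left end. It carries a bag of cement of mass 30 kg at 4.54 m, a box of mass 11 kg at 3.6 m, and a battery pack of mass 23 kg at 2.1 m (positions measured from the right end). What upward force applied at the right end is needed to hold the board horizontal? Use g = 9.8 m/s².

F ≈ 213 N

Taking torques about the left end:
Bag of cement: 30 × 9.8 = 294 N down at 4.54 m → arm 0.76 m, τ = 294 × 0.76 = 223.4 N·m clockwise.
Box: 11 × 9.8 = 107.8 N down at 3.6 m → arm 1.7 m, τ = 107.8 × 1.7 = 183.3 N·m clockwise.
Battery pack: 23 × 9.8 = 225.4 N down at 2.1 m → arm 3.2 m, τ = 225.4 × 3.2 = 721.3 N·m clockwise.
Net moment of the loads = 1128 N·m clockwise.
The upward force F acts at the right end, arm 5.3 m, giving F × 5.3 counterclockwise.
Balancing moments: F × 5.3 = 1128, giving F = 1128 / 5.3 = 213 N.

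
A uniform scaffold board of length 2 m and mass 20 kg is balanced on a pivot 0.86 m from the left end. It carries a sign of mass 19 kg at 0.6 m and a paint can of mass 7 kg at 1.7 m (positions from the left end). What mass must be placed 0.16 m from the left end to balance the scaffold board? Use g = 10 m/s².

m ≈ 5.34 kg

Sum moments about the pivot (at 0.86 m from the left end) (the support reaction has zero arm there).
Beam weight: 20 × 10 = 200 N down at 1 m → arm 0.14 m, τ = 200 × 0.14 = 28 N·m clockwise.
Sign: 19 × 10 = 190 N down at 0.6 m → arm 0.26 m, τ = 190 × 0.26 = 49.4 N·m counterclockwise.
Paint can: 7 × 10 = 70 N down at 1.7 m → arm 0.84 m, τ = 70 × 0.84 = 58.8 N·m clockwise.
Net moment of known loads = 37.4 N·m clockwise.
An unknown mass m at 0.16 m has arm 0.7 m; its moment is m·g·0.7 counterclockwise.
Setting net torque to zero: m × 10 × 0.7 = 37.4 → m = 37.4 / (10 × 0.7) = 5.34 kg.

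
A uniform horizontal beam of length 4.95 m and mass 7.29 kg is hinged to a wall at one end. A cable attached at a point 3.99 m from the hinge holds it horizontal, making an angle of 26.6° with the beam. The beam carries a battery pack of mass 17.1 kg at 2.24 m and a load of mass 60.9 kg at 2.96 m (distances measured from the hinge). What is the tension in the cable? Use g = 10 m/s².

T ≈ 1320 N

Take moments about the hinge.
Beam weight: 7.29 × 10 = 72.9 N down at 2.475 m → arm 2.475 m, τ = 72.9 × 2.475 = 180.4 N·m clockwise.
Battery pack: 17.1 × 10 = 171 N down at 2.24 m → arm 2.24 m, τ = 171 × 2.24 = 383 N·m clockwise.
Load: 60.9 × 10 = 609 N down at 2.96 m → arm 2.96 m, τ = 609 × 2.96 = 1803 N·m clockwise.
Total clockwise load moment = 2366 N·m.
The cable tension T acts at 3.99 m; only its component perpendicular to the beam, T sinθ, produces torque. sin 26.6° = 0.4478.
Στ = 0 ⇒ T × 3.99 × 0.4478 = 2366 ⇒ T = 2366 / 1.787 = 1320 N.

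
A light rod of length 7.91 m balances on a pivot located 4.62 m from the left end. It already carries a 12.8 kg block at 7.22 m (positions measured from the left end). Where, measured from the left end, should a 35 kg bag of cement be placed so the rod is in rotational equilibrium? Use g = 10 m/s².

Taking torques about the pivot (at 4.62 m from the left end):
Block: 12.8 × 10 = 128 N down at 7.22 m → arm 2.6 m, τ = 128 × 2.6 = 332.8 N·m clockwise.
Net moment of existing loads = 332.8 N·m clockwise.
The bag of cement weighs 35 × 10 = 350 N and must supply an equal counterclockwise moment, so its lever arm about the pivot is 332.8 / 350 = 0.951 m.
That puts it at 4.62 − 0.951 = 3.67 m from the left end.

x ≈ 3.67 m from the left end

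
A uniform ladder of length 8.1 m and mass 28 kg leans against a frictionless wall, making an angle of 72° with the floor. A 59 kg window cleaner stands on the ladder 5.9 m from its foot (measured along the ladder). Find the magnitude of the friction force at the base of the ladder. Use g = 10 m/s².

f ≈ 185 N

Sum moments about the foot of the ladder (the floor normal and friction both act there and drop out).
Ladder weight 28×10 = 280 N acts at 4.05 m along the ladder; its horizontal arm is 4.05·cos72° = 1.252 m → τ = 350.6 N·m clockwise.
Window cleaner: 59×10 = 590 N at 5.9 m → arm 1.823 m → τ = 1076 N·m clockwise.
Wall normal N acts horizontally at the top; its moment arm is the height L sinθ = 8.1·sin72° = 7.704 m, counterclockwise.
Setting net torque to zero: N × 7.704 = 1427 → N = 185 N.
ΣFx = 0: friction at the foot balances the wall's push, so f = N_wall = 185 N.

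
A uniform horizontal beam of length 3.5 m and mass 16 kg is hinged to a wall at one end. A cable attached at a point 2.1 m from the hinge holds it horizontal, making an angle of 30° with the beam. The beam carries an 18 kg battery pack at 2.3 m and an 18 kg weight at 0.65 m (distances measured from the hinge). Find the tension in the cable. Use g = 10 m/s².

Choose the hinge as the axis so the unknown hinge reaction has zero arm there.
Beam weight: 16 × 10 = 160 N down at 1.75 m → arm 1.75 m, τ = 160 × 1.75 = 280 N·m clockwise.
Battery pack: 18 × 10 = 180 N down at 2.3 m → arm 2.3 m, τ = 180 × 2.3 = 414 N·m clockwise.
Weight: 18 × 10 = 180 N down at 0.65 m → arm 0.65 m, τ = 180 × 0.65 = 117 N·m clockwise.
Total clockwise load moment = 811 N·m.
The cable tension T acts at 2.1 m; only its component perpendicular to the beam, T sinθ, produces torque. sin 30° = 0.5.
Balancing moments: T × 2.1 × 0.5 = 811, giving T = 811 / 1.05 = 772 N.

T ≈ 772 N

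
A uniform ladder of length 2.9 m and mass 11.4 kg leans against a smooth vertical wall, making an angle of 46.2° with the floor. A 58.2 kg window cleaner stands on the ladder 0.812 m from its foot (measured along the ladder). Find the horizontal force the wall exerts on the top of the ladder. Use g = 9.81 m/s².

N_wall ≈ 207 N

About the foot of the ladder:
Ladder weight 11.4×9.81 = 111.8 N acts at 1.45 m along the ladder; its horizontal arm is 1.45·cos46.2° = 1.004 m → τ = 112.2 N·m clockwise.
Window cleaner: 58.2×9.81 = 570.9 N at 0.812 m → arm 0.562 m → τ = 320.8 N·m clockwise.
Wall normal N acts horizontally at the top; its moment arm is the height L sinθ = 2.9·sin46.2° = 2.093 m, counterclockwise.
Setting net torque to zero: N × 2.093 = 433 → N = 207 N.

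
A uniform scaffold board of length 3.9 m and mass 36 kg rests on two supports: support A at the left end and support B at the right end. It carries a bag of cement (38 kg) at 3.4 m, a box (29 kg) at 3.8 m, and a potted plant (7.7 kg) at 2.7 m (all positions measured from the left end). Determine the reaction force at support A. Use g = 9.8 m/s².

R_A ≈ 255 N

Taking torques about support B:
Beam weight: 36 × 9.8 = 352.8 N down at 1.95 m → arm 1.95 m, τ = 352.8 × 1.95 = 688 N·m counterclockwise.
Bag of cement: 38 × 9.8 = 372.4 N down at 3.4 m → arm 0.5 m, τ = 372.4 × 0.5 = 186.2 N·m counterclockwise.
Box: 29 × 9.8 = 284.2 N down at 3.8 m → arm 0.1 m, τ = 284.2 × 0.1 = 28.42 N·m counterclockwise.
Potted plant: 7.7 × 9.8 = 75.46 N down at 2.7 m → arm 1.2 m, τ = 75.46 × 1.2 = 90.55 N·m counterclockwise.
Net load moment about support B = 993.2 N·m counterclockwise.
Reaction R at support A is upward at 0 m, arm 3.9 m → moment R × 3.9 clockwise.
Στ = 0 ⇒ R × 3.9 = 993.2 ⇒ R = 255 N.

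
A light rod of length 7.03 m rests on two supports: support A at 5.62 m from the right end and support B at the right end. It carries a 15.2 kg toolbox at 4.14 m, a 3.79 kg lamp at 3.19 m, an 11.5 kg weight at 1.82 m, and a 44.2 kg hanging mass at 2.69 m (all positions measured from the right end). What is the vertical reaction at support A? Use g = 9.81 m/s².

Take moments about support B.
Toolbox: 15.2 × 9.81 = 149.1 N down at 4.14 m → arm 4.14 m, τ = 149.1 × 4.14 = 617.3 N·m counterclockwise.
Lamp: 3.79 × 9.81 = 37.18 N down at 3.19 m → arm 3.19 m, τ = 37.18 × 3.19 = 118.6 N·m counterclockwise.
Weight: 11.5 × 9.81 = 112.8 N down at 1.82 m → arm 1.82 m, τ = 112.8 × 1.82 = 205.3 N·m counterclockwise.
Hanging mass: 44.2 × 9.81 = 433.6 N down at 2.69 m → arm 2.69 m, τ = 433.6 × 2.69 = 1166 N·m counterclockwise.
Net load moment about support B = 2107 N·m counterclockwise.
Reaction R at support A is upward at 5.62 m, arm 5.62 m → moment R × 5.62 clockwise.
Balancing moments: R × 5.62 = 2107, giving R = 375 N.

R_A ≈ 375 N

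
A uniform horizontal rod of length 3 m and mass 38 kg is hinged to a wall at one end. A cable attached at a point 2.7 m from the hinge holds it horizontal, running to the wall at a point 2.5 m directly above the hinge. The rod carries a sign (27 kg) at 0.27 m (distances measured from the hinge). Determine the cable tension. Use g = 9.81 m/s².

T ≈ 344 N

Taking torques about the hinge:
Beam weight: 38 × 9.81 = 372.8 N down at 1.5 m → arm 1.5 m, τ = 372.8 × 1.5 = 559.2 N·m clockwise.
Sign: 27 × 9.81 = 264.9 N down at 0.27 m → arm 0.27 m, τ = 264.9 × 0.27 = 71.52 N·m clockwise.
Total clockwise load moment = 630.7 N·m.
The cable tension T acts at 2.7 m; only its component perpendicular to the rod, T sinθ, produces torque. sinθ = h/√(h²+d²) = 2.5/√(2.5²+2.7²) = 0.6794.
For rotational equilibrium, T × 2.7 × 0.6794 = 630.7, so T = 630.7 / 1.834 = 344 N.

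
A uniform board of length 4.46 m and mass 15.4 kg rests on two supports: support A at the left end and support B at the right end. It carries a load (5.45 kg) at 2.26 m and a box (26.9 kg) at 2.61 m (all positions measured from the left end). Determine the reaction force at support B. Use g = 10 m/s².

R_B ≈ 262 N

Take moments about support A.
Beam weight: 15.4 × 10 = 154 N down at 2.23 m → arm 2.23 m, τ = 154 × 2.23 = 343.4 N·m clockwise.
Load: 5.45 × 10 = 54.5 N down at 2.26 m → arm 2.26 m, τ = 54.5 × 2.26 = 123.2 N·m clockwise.
Box: 26.9 × 10 = 269 N down at 2.61 m → arm 2.61 m, τ = 269 × 2.61 = 702.1 N·m clockwise.
Net load moment about support A = 1169 N·m clockwise.
Reaction R at support B is upward at 4.46 m, arm 4.46 m → moment R × 4.46 counterclockwise.
Setting net torque to zero: R × 4.46 = 1169 → R = 262 N.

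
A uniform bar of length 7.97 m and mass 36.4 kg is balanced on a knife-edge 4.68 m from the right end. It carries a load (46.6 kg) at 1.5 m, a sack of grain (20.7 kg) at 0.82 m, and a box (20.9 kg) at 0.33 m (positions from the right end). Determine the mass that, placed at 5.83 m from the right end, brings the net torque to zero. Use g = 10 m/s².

Choose the knife-edge (at 4.68 m from the right end) as the axis so the support reaction has zero arm there.
Beam weight: 36.4 × 10 = 364 N down at 3.985 m → arm 0.695 m, τ = 364 × 0.695 = 253 N·m clockwise.
Load: 46.6 × 10 = 466 N down at 1.5 m → arm 3.18 m, τ = 466 × 3.18 = 1482 N·m clockwise.
Sack of grain: 20.7 × 10 = 207 N down at 0.82 m → arm 3.86 m, τ = 207 × 3.86 = 799 N·m clockwise.
Box: 20.9 × 10 = 209 N down at 0.33 m → arm 4.35 m, τ = 209 × 4.35 = 909.1 N·m clockwise.
Net moment of known loads = 3443 N·m clockwise.
An unknown mass m at 5.83 m has arm 1.15 m; its moment is m·g·1.15 counterclockwise.
Στ = 0 ⇒ m × 10 × 1.15 = 3443 ⇒ m = 3443 / (10 × 1.15) = 299 kg.

m ≈ 299 kg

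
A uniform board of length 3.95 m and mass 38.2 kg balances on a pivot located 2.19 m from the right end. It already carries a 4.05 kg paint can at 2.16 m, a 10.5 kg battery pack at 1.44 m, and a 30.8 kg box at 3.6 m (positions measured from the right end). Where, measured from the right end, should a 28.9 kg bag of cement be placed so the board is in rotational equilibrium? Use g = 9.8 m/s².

x ≈ 1.25 m from the right end

Choose the pivot (at 2.19 m from the right end) as the axis so the support reaction has zero arm there.
Beam weight: 38.2 × 9.8 = 374.4 N down at 1.975 m → arm 0.215 m, τ = 374.4 × 0.215 = 80.5 N·m clockwise.
Paint can: 4.05 × 9.8 = 39.69 N down at 2.16 m → arm 0.03 m, τ = 39.69 × 0.03 = 1.191 N·m clockwise.
Battery pack: 10.5 × 9.8 = 102.9 N down at 1.44 m → arm 0.75 m, τ = 102.9 × 0.75 = 77.18 N·m clockwise.
Box: 30.8 × 9.8 = 301.8 N down at 3.6 m → arm 1.41 m, τ = 301.8 × 1.41 = 425.5 N·m counterclockwise.
Net moment of existing loads = 266.6 N·m counterclockwise.
The bag of cement weighs 28.9 × 9.8 = 283.2 N and must supply an equal clockwise moment, so its lever arm about the pivot is 266.6 / 283.2 = 0.941 m.
That puts it at 2.19 − 0.941 = 1.25 m from the right end.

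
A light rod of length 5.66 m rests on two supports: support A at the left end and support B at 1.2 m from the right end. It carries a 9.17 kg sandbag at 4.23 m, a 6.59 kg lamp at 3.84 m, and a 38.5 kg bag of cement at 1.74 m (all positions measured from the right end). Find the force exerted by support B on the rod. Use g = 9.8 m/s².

R_B ≈ 387 N

Choose support A as the axis so its reaction then has zero moment arm.
Sandbag: 9.17 × 9.8 = 89.87 N down at 4.23 m → arm 1.43 m, τ = 89.87 × 1.43 = 128.5 N·m clockwise.
Lamp: 6.59 × 9.8 = 64.58 N down at 3.84 m → arm 1.82 m, τ = 64.58 × 1.82 = 117.5 N·m clockwise.
Bag of cement: 38.5 × 9.8 = 377.3 N down at 1.74 m → arm 3.92 m, τ = 377.3 × 3.92 = 1479 N·m clockwise.
Net load moment about support A = 1725 N·m clockwise.
Reaction R at support B is upward at 1.2 m, arm 4.46 m → moment R × 4.46 counterclockwise.
Balancing moments: R × 4.46 = 1725, giving R = 387 N.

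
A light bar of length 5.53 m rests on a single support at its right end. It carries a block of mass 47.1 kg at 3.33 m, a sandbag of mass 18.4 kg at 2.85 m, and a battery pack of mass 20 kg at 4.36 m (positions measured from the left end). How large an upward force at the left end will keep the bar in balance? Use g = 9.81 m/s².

Take moments about the right end.
Block: 47.1 × 9.81 = 462.1 N down at 3.33 m → arm 2.2 m, τ = 462.1 × 2.2 = 1017 N·m counterclockwise.
Sandbag: 18.4 × 9.81 = 180.5 N down at 2.85 m → arm 2.68 m, τ = 180.5 × 2.68 = 483.7 N·m counterclockwise.
Battery pack: 20 × 9.81 = 196.2 N down at 4.36 m → arm 1.17 m, τ = 196.2 × 1.17 = 229.6 N·m counterclockwise.
Net moment of the loads = 1730 N·m counterclockwise.
The upward force F acts at the left end, arm 5.53 m, giving F × 5.53 clockwise.
Στ = 0 ⇒ F × 5.53 = 1730 ⇒ F = 1730 / 5.53 = 313 N.

F ≈ 313 N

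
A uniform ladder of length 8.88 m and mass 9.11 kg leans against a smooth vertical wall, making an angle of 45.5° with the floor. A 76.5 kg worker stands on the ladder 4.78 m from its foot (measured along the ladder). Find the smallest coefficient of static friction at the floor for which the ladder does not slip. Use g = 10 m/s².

Sum moments about the foot of the ladder (the floor normal and friction both act there and drop out).
Ladder weight 9.11×10 = 91.1 N acts at 4.44 m along the ladder; its horizontal arm is 4.44·cos45.5° = 3.112 m → τ = 283.5 N·m clockwise.
Worker: 76.5×10 = 765 N at 4.78 m → arm 3.35 m → τ = 2563 N·m clockwise.
Wall normal N acts horizontally at the top; its moment arm is the height L sinθ = 8.88·sin45.5° = 6.334 m, counterclockwise.
For rotational equilibrium, N × 6.334 = 2846, so N = 449.3 N.
ΣFx = 0 ⇒ f = N_wall = 449.3 N. ΣFy = 0 ⇒ N_floor = 856.1 N.
μ_min = f / N_floor = 449.3 / 856.1 = 0.525.

μ_min ≈ 0.525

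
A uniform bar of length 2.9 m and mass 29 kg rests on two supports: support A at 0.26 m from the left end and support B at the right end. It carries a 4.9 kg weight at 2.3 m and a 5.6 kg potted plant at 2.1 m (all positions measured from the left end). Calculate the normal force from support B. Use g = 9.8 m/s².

R_B ≈ 203 N

Taking torques about support A:
Beam weight: 29 × 9.8 = 284.2 N down at 1.45 m → arm 1.19 m, τ = 284.2 × 1.19 = 338.2 N·m clockwise.
Weight: 4.9 × 9.8 = 48.02 N down at 2.3 m → arm 2.04 m, τ = 48.02 × 2.04 = 97.96 N·m clockwise.
Potted plant: 5.6 × 9.8 = 54.88 N down at 2.1 m → arm 1.84 m, τ = 54.88 × 1.84 = 101 N·m clockwise.
Net load moment about support A = 537.2 N·m clockwise.
Reaction R at support B is upward at 2.9 m, arm 2.64 m → moment R × 2.64 counterclockwise.
For rotational equilibrium, R × 2.64 = 537.2, so R = 203 N.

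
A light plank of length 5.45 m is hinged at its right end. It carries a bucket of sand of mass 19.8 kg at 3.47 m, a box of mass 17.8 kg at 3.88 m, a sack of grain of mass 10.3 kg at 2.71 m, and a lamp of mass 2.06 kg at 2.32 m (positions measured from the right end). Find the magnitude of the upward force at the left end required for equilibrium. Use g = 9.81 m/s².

Taking torques about the right end:
Bucket of sand: 19.8 × 9.81 = 194.2 N down at 3.47 m → arm 3.47 m, τ = 194.2 × 3.47 = 673.9 N·m counterclockwise.
Box: 17.8 × 9.81 = 174.6 N down at 3.88 m → arm 3.88 m, τ = 174.6 × 3.88 = 677.4 N·m counterclockwise.
Sack of grain: 10.3 × 9.81 = 101 N down at 2.71 m → arm 2.71 m, τ = 101 × 2.71 = 273.7 N·m counterclockwise.
Lamp: 2.06 × 9.81 = 20.21 N down at 2.32 m → arm 2.32 m, τ = 20.21 × 2.32 = 46.89 N·m counterclockwise.
Net moment of the loads = 1672 N·m counterclockwise.
The upward force F acts at the left end, arm 5.45 m, giving F × 5.45 clockwise.
For rotational equilibrium, F × 5.45 = 1672, so F = 1672 / 5.45 = 307 N.

F ≈ 307 N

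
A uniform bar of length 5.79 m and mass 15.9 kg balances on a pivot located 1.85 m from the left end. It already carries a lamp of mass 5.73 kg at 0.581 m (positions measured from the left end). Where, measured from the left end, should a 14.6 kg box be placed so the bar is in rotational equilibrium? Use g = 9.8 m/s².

x ≈ 1.21 m from the left end

About the pivot (at 1.85 m from the left end):
Beam weight: 15.9 × 9.8 = 155.8 N down at 2.895 m → arm 1.045 m, τ = 155.8 × 1.045 = 162.8 N·m clockwise.
Lamp: 5.73 × 9.8 = 56.15 N down at 0.581 m → arm 1.269 m, τ = 56.15 × 1.269 = 71.25 N·m counterclockwise.
Net moment of existing loads = 91.55 N·m clockwise.
The box weighs 14.6 × 9.8 = 143.1 N and must supply an equal counterclockwise moment, so its lever arm about the pivot is 91.55 / 143.1 = 0.64 m.
That puts it at 1.85 − 0.64 = 1.21 m from the left end.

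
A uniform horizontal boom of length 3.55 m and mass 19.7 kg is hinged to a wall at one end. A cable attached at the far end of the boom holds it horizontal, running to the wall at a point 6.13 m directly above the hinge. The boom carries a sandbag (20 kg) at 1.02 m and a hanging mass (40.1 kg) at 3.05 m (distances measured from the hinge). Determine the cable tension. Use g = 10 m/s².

Take moments about the hinge.
Beam weight: 19.7 × 10 = 197 N down at 1.775 m → arm 1.775 m, τ = 197 × 1.775 = 349.7 N·m clockwise.
Sandbag: 20 × 10 = 200 N down at 1.02 m → arm 1.02 m, τ = 200 × 1.02 = 204 N·m clockwise.
Hanging mass: 40.1 × 10 = 401 N down at 3.05 m → arm 3.05 m, τ = 401 × 3.05 = 1223 N·m clockwise.
Total clockwise load moment = 1777 N·m.
The cable tension T acts at 3.55 m; only its component perpendicular to the boom, T sinθ, produces torque. sinθ = h/√(h²+d²) = 6.13/√(6.13²+3.55²) = 0.8654.
Setting net torque to zero: T × 3.55 × 0.8654 = 1777 → T = 1777 / 3.072 = 578 N.

T ≈ 578 N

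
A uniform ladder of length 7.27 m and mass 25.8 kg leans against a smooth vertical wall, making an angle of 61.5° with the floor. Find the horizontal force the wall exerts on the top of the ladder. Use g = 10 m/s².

N_wall ≈ 70 N

Choose the foot of the ladder as the axis so the floor normal and friction both act there and drop out.
Ladder weight 25.8×10 = 258 N acts at 3.635 m along the ladder; its horizontal arm is 3.635·cos61.5° = 1.734 m → τ = 447.4 N·m clockwise.
Wall normal N acts horizontally at the top; its moment arm is the height L sinθ = 7.27·sin61.5° = 6.389 m, counterclockwise.
For rotational equilibrium, N × 6.389 = 447.4, so N = 70 N.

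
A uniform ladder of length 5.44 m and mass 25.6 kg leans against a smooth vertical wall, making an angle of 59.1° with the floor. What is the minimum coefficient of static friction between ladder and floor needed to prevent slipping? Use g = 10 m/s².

μ_min ≈ 0.299

Sum moments about the foot of the ladder (the floor normal and friction both act there and drop out).
Ladder weight 25.6×10 = 256 N acts at 2.72 m along the ladder; its horizontal arm is 2.72·cos59.1° = 1.397 m → τ = 357.6 N·m clockwise.
Wall normal N acts horizontally at the top; its moment arm is the height L sinθ = 5.44·sin59.1° = 4.668 m, counterclockwise.
For rotational equilibrium, N × 4.668 = 357.6, so N = 76.61 N.
ΣFx = 0 ⇒ f = N_wall = 76.61 N. ΣFy = 0 ⇒ N_floor = 256 N.
μ_min = f / N_floor = 76.61 / 256 = 0.299.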